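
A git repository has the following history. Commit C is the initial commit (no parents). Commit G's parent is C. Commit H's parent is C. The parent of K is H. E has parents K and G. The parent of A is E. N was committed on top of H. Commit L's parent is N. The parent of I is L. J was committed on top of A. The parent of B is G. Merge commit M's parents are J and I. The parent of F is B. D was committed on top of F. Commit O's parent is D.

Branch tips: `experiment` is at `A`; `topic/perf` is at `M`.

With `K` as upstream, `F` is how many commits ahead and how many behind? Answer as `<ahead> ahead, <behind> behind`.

3 ahead, 2 behind

Reachable from F: {B, C, F, G}.
Reachable from K: {C, H, K}.
Only in F's history (ahead): {B, F, G} — 3.
Only in K's history (behind): {H, K} — 2.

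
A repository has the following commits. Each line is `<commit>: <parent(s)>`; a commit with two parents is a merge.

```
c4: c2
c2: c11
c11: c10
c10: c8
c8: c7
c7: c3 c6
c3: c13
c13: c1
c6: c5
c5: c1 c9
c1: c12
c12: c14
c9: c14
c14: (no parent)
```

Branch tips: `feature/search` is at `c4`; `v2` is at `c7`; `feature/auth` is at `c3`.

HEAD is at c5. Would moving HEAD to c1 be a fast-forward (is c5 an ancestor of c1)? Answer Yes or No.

No

A fast-forward from c5 to c1 is possible iff c5 is an ancestor of c1.
Ancestors of c1: {c1, c12, c14}.
c5 is not among them, so fast-forward is not possible.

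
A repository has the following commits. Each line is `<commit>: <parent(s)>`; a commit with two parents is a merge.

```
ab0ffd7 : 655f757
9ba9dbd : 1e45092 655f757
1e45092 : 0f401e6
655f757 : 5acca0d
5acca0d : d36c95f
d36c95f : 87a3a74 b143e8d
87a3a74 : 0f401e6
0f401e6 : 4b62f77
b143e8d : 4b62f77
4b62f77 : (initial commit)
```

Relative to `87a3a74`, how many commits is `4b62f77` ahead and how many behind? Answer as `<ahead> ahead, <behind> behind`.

0 ahead, 2 behind

Reachable from 4b62f77: {4b62f77}.
Reachable from 87a3a74: {0f401e6, 4b62f77, 87a3a74}.
Only in 4b62f77's history (ahead): {} — 0.
Only in 87a3a74's history (behind): {0f401e6, 87a3a74} — 2.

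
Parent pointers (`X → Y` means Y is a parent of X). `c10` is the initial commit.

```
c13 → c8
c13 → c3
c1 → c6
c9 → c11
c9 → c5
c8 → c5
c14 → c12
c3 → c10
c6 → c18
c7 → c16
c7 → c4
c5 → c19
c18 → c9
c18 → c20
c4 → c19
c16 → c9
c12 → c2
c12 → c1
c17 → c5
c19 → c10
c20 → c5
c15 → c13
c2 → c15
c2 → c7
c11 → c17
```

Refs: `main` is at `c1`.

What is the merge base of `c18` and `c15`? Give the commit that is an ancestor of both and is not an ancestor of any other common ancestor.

Ancestors of c18: {c10, c11, c17, c18, c19, c20, c5, c9}.
Ancestors of c15: {c10, c13, c15, c19, c3, c5, c8}.
Common ancestors: {c10, c19, c5}.
Among these, c5 is not an ancestor of any other common ancestor — it is the merge base.

c5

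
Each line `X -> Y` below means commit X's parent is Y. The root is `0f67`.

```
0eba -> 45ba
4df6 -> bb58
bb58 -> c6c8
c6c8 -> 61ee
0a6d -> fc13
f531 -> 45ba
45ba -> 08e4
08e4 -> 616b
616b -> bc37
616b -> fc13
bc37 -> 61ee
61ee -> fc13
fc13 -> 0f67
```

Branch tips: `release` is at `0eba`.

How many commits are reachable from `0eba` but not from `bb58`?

5

Reachable from 0eba: {08e4, 0eba, 0f67, 45ba, 616b, 61ee, bc37, fc13}.
Reachable from bb58: {0f67, 61ee, bb58, c6c8, fc13}.
In 0eba's history but not bb58's: {08e4, 0eba, 45ba, 616b, bc37} — 5 commits.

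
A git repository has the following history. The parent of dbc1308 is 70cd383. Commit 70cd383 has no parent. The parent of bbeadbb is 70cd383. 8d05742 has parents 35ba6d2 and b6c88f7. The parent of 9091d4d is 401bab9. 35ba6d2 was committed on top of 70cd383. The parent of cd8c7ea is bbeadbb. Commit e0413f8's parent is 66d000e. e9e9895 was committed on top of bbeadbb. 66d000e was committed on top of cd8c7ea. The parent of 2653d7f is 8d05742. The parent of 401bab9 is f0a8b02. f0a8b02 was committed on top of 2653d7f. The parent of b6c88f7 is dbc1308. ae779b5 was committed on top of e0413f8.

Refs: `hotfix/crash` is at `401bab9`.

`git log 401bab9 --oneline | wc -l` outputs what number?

Walking parent pointers from 401bab9: reachable set = {2653d7f, 35ba6d2, 401bab9, 70cd383, 8d05742, b6c88f7, dbc1308, f0a8b02}.
That is 8 commits.

8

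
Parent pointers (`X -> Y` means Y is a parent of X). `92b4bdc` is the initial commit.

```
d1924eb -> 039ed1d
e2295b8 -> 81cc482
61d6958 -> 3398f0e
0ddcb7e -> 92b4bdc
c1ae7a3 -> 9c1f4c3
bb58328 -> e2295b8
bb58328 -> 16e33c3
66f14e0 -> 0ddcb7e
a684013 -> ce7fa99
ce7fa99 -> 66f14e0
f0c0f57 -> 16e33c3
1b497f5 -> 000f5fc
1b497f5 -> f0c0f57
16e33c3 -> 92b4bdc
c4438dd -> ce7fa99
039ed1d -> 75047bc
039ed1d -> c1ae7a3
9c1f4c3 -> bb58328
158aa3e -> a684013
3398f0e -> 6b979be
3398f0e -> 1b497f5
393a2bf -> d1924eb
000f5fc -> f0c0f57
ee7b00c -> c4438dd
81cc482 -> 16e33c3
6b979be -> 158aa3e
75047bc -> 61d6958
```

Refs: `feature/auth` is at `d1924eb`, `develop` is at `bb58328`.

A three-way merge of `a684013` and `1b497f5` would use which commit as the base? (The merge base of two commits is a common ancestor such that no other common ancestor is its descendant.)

92b4bdc

Ancestors of a684013: {0ddcb7e, 66f14e0, 92b4bdc, a684013, ce7fa99}.
Ancestors of 1b497f5: {000f5fc, 16e33c3, 1b497f5, 92b4bdc, f0c0f57}.
Common ancestors: {92b4bdc}.
The only common ancestor is 92b4bdc, so it is the merge base.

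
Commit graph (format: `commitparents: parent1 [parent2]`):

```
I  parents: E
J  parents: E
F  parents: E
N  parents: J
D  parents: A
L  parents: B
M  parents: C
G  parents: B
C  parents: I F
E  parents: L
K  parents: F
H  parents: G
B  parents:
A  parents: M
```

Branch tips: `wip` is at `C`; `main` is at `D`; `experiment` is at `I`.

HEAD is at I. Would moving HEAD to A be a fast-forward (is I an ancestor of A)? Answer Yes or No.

A fast-forward from I to A is possible iff I is an ancestor of A.
Ancestors of A: {A, B, C, E, F, I, L, M}.
I is among them, so fast-forward is possible.

Yes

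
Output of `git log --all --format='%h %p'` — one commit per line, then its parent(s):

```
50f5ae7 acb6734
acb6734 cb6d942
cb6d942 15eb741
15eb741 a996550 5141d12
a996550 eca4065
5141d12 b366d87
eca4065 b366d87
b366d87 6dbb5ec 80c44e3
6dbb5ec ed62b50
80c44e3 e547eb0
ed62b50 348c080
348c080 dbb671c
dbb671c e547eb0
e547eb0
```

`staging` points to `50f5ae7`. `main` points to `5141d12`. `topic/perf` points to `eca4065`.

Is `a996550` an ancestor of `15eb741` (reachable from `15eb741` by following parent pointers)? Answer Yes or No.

Yes

Ancestors of 15eb741 (commits reachable by following parents): {15eb741, 348c080, 5141d12, 6dbb5ec, 80c44e3, a996550, b366d87, dbb671c, e547eb0, eca4065, ed62b50}.
a996550 is in that set, so it is an ancestor of 15eb741.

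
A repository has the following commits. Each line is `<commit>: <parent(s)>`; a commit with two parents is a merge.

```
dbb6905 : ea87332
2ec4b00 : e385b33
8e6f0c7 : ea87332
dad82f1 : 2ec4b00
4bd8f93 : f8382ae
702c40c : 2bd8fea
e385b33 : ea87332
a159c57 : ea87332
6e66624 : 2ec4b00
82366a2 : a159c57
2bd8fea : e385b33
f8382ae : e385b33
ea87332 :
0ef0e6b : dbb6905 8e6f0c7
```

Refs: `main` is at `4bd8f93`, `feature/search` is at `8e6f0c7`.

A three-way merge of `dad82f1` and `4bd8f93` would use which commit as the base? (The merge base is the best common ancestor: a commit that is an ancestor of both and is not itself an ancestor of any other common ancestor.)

Ancestors of dad82f1: {2ec4b00, dad82f1, e385b33, ea87332}.
Ancestors of 4bd8f93: {4bd8f93, e385b33, ea87332, f8382ae}.
Common ancestors: {e385b33, ea87332}.
Among these, e385b33 is not an ancestor of any other common ancestor — it is the merge base.

e385b33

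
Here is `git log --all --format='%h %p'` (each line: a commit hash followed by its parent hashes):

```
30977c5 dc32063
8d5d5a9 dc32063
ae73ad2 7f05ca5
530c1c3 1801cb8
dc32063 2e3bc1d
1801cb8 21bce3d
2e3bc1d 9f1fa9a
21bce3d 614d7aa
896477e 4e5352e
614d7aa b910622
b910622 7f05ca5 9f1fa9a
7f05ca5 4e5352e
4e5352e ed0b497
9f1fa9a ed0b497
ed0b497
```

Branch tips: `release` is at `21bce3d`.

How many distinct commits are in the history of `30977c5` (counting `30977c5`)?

5

Walking parent pointers from 30977c5: reachable set = {2e3bc1d, 30977c5, 9f1fa9a, dc32063, ed0b497}.
That is 5 commits.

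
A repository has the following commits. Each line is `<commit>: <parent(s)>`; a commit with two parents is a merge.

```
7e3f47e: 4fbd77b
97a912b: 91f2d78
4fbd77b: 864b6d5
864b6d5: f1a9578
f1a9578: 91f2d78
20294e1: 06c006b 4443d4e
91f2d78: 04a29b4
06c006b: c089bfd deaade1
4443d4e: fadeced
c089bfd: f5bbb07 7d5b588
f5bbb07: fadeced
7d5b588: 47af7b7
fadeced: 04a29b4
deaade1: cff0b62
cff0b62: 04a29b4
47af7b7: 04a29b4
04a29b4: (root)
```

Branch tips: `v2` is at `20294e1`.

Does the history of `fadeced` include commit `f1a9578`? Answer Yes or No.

No

Ancestors of fadeced: {04a29b4, fadeced}.
f1a9578 is not in that set, so it is not an ancestor of fadeced.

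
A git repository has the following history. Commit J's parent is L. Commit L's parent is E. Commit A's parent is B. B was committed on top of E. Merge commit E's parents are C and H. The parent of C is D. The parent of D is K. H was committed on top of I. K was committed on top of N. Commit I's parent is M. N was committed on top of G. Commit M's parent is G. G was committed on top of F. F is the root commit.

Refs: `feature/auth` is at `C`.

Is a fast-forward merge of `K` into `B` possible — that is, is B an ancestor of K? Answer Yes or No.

No

A fast-forward from B to K is possible iff B is an ancestor of K.
Ancestors of K: {F, G, K, N}.
B is not among them, so fast-forward is not possible.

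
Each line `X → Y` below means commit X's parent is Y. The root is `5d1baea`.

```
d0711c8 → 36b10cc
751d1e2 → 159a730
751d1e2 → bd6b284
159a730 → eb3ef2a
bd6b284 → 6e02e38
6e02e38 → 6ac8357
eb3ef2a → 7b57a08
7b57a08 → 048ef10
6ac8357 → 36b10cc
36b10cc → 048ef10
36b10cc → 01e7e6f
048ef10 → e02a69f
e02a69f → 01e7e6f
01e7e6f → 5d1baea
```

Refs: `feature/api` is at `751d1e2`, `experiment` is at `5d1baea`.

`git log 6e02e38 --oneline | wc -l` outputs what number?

7

Walking parent pointers from 6e02e38: reachable set = {01e7e6f, 048ef10, 36b10cc, 5d1baea, 6ac8357, 6e02e38, e02a69f}.
That is 7 commits.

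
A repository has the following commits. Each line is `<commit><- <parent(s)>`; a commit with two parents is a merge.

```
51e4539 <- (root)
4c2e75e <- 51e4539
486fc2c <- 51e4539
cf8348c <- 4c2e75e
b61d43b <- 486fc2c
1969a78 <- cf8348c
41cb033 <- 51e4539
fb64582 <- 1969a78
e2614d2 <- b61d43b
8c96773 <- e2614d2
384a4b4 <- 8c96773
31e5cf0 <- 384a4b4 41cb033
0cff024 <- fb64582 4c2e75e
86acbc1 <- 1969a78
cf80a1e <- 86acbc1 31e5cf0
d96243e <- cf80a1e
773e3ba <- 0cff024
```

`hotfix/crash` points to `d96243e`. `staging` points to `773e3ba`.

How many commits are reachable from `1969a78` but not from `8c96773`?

3

Reachable from 1969a78: {1969a78, 4c2e75e, 51e4539, cf8348c}.
Reachable from 8c96773: {486fc2c, 51e4539, 8c96773, b61d43b, e2614d2}.
In 1969a78's history but not 8c96773's: {1969a78, 4c2e75e, cf8348c} — 3 commits.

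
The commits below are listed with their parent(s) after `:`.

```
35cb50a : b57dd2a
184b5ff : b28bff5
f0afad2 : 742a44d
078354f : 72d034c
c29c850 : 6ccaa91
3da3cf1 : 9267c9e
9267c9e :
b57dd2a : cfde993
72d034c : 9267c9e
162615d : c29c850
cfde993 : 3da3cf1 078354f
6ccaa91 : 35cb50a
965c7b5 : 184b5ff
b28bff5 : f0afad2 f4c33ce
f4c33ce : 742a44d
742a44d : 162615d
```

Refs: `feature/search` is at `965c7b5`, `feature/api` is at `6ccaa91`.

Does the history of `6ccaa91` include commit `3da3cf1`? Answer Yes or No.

Yes

Ancestors of 6ccaa91 (commits reachable by following parents): {078354f, 35cb50a, 3da3cf1, 6ccaa91, 72d034c, 9267c9e, b57dd2a, cfde993}.
3da3cf1 is in that set, so it is an ancestor of 6ccaa91.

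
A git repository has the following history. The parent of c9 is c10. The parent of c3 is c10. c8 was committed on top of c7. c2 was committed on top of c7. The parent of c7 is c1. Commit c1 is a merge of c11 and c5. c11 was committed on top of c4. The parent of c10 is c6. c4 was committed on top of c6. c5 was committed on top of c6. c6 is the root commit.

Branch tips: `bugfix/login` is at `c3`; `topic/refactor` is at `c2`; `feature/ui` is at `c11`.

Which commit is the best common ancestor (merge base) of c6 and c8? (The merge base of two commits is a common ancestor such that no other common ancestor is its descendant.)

c6

Ancestors of c6: {c6}.
Ancestors of c8: {c1, c11, c4, c5, c6, c7, c8}.
Common ancestors: {c6}.
The only common ancestor is c6, so it is the merge base.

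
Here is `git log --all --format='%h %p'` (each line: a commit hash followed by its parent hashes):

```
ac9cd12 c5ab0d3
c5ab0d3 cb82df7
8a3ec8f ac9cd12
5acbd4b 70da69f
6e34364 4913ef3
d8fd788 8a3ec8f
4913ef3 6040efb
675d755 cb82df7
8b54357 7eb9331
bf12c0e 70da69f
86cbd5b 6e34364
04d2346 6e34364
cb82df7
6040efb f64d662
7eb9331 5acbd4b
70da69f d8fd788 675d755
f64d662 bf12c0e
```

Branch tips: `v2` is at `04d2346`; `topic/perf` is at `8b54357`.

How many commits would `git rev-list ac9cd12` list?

3

Walking parent pointers from ac9cd12: reachable set = {ac9cd12, c5ab0d3, cb82df7}.
That is 3 commits.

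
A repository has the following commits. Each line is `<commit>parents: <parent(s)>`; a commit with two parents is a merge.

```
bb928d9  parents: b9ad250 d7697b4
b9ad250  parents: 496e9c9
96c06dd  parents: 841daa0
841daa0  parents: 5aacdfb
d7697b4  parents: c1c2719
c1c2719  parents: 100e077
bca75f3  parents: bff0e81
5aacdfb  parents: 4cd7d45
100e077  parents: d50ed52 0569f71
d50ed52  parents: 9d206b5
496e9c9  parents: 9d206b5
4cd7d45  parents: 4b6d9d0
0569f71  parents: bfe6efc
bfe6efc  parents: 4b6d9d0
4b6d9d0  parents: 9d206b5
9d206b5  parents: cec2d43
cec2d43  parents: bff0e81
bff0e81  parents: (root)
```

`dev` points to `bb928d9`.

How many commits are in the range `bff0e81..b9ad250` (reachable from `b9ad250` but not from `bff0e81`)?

Reachable from b9ad250: {496e9c9, 9d206b5, b9ad250, bff0e81, cec2d43}.
Reachable from bff0e81: {bff0e81}.
In b9ad250's history but not bff0e81's: {496e9c9, 9d206b5, b9ad250, cec2d43} — 4 commits.

4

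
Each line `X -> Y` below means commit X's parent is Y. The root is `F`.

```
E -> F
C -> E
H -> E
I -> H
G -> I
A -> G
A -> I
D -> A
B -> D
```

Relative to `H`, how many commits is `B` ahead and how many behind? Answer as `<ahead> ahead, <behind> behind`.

5 ahead, 0 behind

Reachable from B: {A, B, D, E, F, G, H, I}.
Reachable from H: {E, F, H}.
Only in B's history (ahead): {A, B, D, G, I} — 5.
Only in H's history (behind): {} — 0.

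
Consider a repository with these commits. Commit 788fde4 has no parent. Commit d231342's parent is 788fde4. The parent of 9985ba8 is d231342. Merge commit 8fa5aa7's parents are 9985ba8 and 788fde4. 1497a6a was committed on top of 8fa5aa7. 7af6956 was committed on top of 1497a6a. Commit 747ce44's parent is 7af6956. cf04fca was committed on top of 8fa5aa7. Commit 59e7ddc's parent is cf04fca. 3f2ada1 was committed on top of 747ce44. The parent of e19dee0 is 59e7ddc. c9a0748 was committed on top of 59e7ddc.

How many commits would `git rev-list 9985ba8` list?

Walking parent pointers from 9985ba8: reachable set = {788fde4, 9985ba8, d231342}.
That is 3 commits.

3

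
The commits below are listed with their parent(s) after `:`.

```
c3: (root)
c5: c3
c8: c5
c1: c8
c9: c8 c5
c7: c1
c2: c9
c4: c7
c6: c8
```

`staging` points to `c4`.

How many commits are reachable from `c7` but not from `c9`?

2

Reachable from c7: {c1, c3, c5, c7, c8}.
Reachable from c9: {c3, c5, c8, c9}.
In c7's history but not c9's: {c1, c7} — 2 commits.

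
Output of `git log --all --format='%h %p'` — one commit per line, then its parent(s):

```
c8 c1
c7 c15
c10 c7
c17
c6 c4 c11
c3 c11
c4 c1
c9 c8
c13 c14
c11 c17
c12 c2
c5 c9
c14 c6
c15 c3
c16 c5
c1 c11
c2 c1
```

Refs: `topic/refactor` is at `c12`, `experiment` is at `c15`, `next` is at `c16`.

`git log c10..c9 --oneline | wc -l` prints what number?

3

Reachable from c9: {c1, c11, c17, c8, c9}.
Reachable from c10: {c10, c11, c15, c17, c3, c7}.
In c9's history but not c10's: {c1, c8, c9} — 3 commits.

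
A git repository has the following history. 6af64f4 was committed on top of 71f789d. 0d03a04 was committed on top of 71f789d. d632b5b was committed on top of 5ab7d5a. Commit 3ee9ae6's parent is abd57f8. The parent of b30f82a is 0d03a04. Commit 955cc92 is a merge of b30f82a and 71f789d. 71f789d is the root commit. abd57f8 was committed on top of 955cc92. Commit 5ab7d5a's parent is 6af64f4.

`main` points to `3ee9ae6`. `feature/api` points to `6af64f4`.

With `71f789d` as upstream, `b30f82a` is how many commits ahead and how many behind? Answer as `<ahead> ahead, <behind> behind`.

Reachable from b30f82a: {0d03a04, 71f789d, b30f82a}.
Reachable from 71f789d: {71f789d}.
Only in b30f82a's history (ahead): {0d03a04, b30f82a} — 2.
Only in 71f789d's history (behind): {} — 0.

2 ahead, 0 behind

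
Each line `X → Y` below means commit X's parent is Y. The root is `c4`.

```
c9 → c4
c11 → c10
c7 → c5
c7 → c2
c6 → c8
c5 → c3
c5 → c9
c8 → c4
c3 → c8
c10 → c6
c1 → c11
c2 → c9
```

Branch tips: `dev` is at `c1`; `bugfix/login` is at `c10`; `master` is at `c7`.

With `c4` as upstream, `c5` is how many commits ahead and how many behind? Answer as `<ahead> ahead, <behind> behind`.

Reachable from c5: {c3, c4, c5, c8, c9}.
Reachable from c4: {c4}.
Only in c5's history (ahead): {c3, c5, c8, c9} — 4.
Only in c4's history (behind): {} — 0.

4 ahead, 0 behind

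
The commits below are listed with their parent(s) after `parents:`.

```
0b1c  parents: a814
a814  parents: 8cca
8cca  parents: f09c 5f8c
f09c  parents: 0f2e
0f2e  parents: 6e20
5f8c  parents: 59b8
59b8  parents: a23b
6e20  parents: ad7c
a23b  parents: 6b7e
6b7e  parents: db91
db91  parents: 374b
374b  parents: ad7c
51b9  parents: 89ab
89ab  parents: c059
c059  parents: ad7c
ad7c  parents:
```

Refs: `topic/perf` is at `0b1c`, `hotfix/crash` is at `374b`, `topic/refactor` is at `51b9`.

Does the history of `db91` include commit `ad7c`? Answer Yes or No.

Yes

Ancestors of db91 (commits reachable by following parents): {374b, ad7c, db91}.
ad7c is in that set, so it is an ancestor of db91.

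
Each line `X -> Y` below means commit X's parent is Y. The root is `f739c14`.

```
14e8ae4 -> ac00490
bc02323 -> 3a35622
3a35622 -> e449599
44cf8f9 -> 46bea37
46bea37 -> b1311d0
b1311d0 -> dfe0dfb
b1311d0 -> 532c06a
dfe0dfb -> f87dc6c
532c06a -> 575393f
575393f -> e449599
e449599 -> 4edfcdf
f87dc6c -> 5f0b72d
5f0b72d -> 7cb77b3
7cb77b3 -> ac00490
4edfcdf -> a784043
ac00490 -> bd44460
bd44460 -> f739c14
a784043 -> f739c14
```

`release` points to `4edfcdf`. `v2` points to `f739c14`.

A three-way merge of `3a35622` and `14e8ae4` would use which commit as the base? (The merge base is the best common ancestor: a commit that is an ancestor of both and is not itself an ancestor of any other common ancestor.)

f739c14

Ancestors of 3a35622: {3a35622, 4edfcdf, a784043, e449599, f739c14}.
Ancestors of 14e8ae4: {14e8ae4, ac00490, bd44460, f739c14}.
Common ancestors: {f739c14}.
The only common ancestor is f739c14, so it is the merge base.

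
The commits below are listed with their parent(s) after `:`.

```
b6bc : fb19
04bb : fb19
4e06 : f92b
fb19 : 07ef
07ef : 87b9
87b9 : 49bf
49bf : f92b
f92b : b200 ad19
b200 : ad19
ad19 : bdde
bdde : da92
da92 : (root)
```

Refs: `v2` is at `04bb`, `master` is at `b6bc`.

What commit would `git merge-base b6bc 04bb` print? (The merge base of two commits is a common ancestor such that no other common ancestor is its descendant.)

fb19

Ancestors of b6bc: {07ef, 49bf, 87b9, ad19, b200, b6bc, bdde, da92, f92b, fb19}.
Ancestors of 04bb: {04bb, 07ef, 49bf, 87b9, ad19, b200, bdde, da92, f92b, fb19}.
Common ancestors: {07ef, 49bf, 87b9, ad19, b200, bdde, da92, f92b, fb19}.
Among these, fb19 is not an ancestor of any other common ancestor — it is the merge base.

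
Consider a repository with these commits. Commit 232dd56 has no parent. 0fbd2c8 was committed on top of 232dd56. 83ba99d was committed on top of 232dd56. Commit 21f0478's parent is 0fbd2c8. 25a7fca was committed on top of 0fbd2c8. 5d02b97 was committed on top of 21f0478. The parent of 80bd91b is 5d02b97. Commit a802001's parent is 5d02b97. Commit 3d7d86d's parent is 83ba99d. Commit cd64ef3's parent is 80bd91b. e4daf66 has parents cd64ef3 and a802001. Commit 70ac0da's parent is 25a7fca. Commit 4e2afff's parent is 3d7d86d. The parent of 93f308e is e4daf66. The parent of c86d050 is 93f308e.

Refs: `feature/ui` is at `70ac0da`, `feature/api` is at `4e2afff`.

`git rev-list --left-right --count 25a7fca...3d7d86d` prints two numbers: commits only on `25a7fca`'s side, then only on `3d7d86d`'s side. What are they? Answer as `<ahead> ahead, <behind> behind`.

2 ahead, 2 behind

Reachable from 25a7fca: {0fbd2c8, 232dd56, 25a7fca}.
Reachable from 3d7d86d: {232dd56, 3d7d86d, 83ba99d}.
Only in 25a7fca's history (ahead): {0fbd2c8, 25a7fca} — 2.
Only in 3d7d86d's history (behind): {3d7d86d, 83ba99d} — 2.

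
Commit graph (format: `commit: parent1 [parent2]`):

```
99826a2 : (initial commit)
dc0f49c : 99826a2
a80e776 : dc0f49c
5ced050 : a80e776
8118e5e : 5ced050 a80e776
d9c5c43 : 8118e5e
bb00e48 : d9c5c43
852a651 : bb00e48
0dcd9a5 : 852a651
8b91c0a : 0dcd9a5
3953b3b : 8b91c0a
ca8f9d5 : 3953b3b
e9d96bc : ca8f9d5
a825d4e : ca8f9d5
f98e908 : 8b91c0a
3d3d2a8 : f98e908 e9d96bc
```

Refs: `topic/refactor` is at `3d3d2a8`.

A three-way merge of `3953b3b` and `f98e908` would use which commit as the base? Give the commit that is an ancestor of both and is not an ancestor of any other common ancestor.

8b91c0a

Ancestors of 3953b3b: {0dcd9a5, 3953b3b, 5ced050, 8118e5e, 852a651, 8b91c0a, 99826a2, a80e776, bb00e48, d9c5c43, dc0f49c}.
Ancestors of f98e908: {0dcd9a5, 5ced050, 8118e5e, 852a651, 8b91c0a, 99826a2, a80e776, bb00e48, d9c5c43, dc0f49c, f98e908}.
Common ancestors: {0dcd9a5, 5ced050, 8118e5e, 852a651, 8b91c0a, 99826a2, a80e776, bb00e48, d9c5c43, dc0f49c}.
Among these, 8b91c0a is not an ancestor of any other common ancestor — it is the merge base.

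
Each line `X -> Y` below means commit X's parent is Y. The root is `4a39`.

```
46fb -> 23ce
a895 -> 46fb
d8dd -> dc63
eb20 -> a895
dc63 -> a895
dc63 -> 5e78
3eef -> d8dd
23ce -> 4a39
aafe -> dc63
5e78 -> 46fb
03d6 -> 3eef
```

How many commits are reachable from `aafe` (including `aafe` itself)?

7

Walking parent pointers from aafe: reachable set = {23ce, 46fb, 4a39, 5e78, a895, aafe, dc63}.
That is 7 commits.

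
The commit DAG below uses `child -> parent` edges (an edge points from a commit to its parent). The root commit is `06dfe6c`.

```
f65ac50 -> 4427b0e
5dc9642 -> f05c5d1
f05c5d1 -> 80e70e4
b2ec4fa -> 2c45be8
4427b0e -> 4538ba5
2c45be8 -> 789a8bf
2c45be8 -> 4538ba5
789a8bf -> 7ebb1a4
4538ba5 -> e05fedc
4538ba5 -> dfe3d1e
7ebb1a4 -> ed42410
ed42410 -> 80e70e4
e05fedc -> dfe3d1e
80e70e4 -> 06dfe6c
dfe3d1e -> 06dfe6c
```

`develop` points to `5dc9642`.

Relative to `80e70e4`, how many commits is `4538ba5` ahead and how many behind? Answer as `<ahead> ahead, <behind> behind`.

3 ahead, 1 behind

Reachable from 4538ba5: {06dfe6c, 4538ba5, dfe3d1e, e05fedc}.
Reachable from 80e70e4: {06dfe6c, 80e70e4}.
Only in 4538ba5's history (ahead): {4538ba5, dfe3d1e, e05fedc} — 3.
Only in 80e70e4's history (behind): {80e70e4} — 1.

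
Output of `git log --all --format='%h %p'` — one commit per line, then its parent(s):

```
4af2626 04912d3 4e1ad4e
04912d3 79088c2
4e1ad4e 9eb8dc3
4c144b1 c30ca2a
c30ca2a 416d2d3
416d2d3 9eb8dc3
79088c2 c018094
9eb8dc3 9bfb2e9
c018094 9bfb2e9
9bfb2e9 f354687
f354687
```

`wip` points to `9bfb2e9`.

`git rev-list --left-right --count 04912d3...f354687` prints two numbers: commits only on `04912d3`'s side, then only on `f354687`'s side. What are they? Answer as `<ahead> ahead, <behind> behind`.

4 ahead, 0 behind

Reachable from 04912d3: {04912d3, 79088c2, 9bfb2e9, c018094, f354687}.
Reachable from f354687: {f354687}.
Only in 04912d3's history (ahead): {04912d3, 79088c2, 9bfb2e9, c018094} — 4.
Only in f354687's history (behind): {} — 0.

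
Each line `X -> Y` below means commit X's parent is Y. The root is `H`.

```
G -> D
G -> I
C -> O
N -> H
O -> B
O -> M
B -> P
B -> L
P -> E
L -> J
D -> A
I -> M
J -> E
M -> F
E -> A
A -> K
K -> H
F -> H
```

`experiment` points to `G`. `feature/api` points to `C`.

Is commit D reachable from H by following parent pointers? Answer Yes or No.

Ancestors of H: {H}.
D is not in that set, so it is not an ancestor of H.

No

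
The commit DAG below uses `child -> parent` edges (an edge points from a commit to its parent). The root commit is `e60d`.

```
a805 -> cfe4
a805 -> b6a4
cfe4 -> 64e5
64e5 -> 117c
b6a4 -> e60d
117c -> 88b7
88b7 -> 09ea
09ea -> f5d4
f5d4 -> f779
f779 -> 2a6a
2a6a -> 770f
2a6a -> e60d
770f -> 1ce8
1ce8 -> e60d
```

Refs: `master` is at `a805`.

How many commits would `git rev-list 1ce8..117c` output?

Reachable from 117c: {09ea, 117c, 1ce8, 2a6a, 770f, 88b7, e60d, f5d4, f779}.
Reachable from 1ce8: {1ce8, e60d}.
In 117c's history but not 1ce8's: {09ea, 117c, 2a6a, 770f, 88b7, f5d4, f779} — 7 commits.

7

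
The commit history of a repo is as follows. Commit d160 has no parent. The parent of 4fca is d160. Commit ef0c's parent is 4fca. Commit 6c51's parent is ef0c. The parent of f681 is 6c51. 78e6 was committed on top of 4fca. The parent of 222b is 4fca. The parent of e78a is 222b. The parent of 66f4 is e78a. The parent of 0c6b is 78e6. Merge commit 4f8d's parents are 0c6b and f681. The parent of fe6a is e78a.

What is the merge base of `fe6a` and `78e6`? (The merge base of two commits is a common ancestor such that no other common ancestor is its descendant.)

4fca

Ancestors of fe6a: {222b, 4fca, d160, e78a, fe6a}.
Ancestors of 78e6: {4fca, 78e6, d160}.
Common ancestors: {4fca, d160}.
Among these, 4fca is not an ancestor of any other common ancestor — it is the merge base.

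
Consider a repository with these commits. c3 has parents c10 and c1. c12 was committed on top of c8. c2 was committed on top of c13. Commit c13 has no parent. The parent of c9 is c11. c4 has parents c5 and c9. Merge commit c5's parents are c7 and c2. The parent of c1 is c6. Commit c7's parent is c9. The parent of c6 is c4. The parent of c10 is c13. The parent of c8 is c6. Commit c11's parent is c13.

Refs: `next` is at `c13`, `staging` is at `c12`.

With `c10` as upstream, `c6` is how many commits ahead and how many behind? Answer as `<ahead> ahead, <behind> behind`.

Reachable from c6: {c11, c13, c2, c4, c5, c6, c7, c9}.
Reachable from c10: {c10, c13}.
Only in c6's history (ahead): {c11, c2, c4, c5, c6, c7, c9} — 7.
Only in c10's history (behind): {c10} — 1.

7 ahead, 1 behind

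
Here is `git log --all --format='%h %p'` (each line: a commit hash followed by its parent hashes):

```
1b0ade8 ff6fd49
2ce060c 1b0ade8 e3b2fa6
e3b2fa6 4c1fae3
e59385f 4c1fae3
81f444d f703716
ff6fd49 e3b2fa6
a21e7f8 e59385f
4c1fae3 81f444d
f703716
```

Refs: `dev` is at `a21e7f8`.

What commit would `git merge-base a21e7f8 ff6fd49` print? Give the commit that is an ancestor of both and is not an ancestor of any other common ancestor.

Ancestors of a21e7f8: {4c1fae3, 81f444d, a21e7f8, e59385f, f703716}.
Ancestors of ff6fd49: {4c1fae3, 81f444d, e3b2fa6, f703716, ff6fd49}.
Common ancestors: {4c1fae3, 81f444d, f703716}.
Among these, 4c1fae3 is not an ancestor of any other common ancestor — it is the merge base.

4c1fae3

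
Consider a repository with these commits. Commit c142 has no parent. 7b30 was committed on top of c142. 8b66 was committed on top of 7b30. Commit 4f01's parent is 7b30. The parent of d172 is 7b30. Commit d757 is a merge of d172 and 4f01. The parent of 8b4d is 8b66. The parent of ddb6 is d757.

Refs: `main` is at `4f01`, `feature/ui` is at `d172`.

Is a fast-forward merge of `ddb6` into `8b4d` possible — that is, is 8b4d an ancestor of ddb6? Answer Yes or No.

A fast-forward from 8b4d to ddb6 is possible iff 8b4d is an ancestor of ddb6.
Ancestors of ddb6: {4f01, 7b30, c142, d172, d757, ddb6}.
8b4d is not among them, so fast-forward is not possible.

No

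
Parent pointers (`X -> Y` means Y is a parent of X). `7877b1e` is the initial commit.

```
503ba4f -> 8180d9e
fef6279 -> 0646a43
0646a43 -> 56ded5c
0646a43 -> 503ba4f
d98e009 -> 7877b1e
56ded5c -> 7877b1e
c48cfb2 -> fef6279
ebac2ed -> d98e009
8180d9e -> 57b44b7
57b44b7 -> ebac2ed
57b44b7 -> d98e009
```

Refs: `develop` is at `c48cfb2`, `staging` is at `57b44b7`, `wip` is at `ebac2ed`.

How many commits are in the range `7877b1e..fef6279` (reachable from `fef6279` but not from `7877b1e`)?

Reachable from fef6279: {0646a43, 503ba4f, 56ded5c, 57b44b7, 7877b1e, 8180d9e, d98e009, ebac2ed, fef6279}.
Reachable from 7877b1e: {7877b1e}.
In fef6279's history but not 7877b1e's: {0646a43, 503ba4f, 56ded5c, 57b44b7, 8180d9e, d98e009, ebac2ed, fef6279} — 8 commits.

8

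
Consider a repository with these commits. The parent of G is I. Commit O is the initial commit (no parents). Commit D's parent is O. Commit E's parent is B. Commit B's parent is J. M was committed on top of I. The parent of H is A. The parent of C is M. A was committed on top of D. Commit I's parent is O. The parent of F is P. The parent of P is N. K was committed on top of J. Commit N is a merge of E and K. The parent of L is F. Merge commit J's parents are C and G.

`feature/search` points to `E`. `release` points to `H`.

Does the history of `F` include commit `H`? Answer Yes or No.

No

Ancestors of F: {B, C, E, F, G, I, J, K, M, N, O, P}.
H is not in that set, so it is not an ancestor of F.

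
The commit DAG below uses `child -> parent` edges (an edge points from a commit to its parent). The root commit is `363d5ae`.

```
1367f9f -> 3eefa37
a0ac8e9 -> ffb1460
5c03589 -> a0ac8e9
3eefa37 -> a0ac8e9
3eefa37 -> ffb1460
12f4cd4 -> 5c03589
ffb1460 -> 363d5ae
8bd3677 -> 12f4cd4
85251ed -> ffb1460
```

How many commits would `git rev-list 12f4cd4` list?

5

Walking parent pointers from 12f4cd4: reachable set = {12f4cd4, 363d5ae, 5c03589, a0ac8e9, ffb1460}.
That is 5 commits.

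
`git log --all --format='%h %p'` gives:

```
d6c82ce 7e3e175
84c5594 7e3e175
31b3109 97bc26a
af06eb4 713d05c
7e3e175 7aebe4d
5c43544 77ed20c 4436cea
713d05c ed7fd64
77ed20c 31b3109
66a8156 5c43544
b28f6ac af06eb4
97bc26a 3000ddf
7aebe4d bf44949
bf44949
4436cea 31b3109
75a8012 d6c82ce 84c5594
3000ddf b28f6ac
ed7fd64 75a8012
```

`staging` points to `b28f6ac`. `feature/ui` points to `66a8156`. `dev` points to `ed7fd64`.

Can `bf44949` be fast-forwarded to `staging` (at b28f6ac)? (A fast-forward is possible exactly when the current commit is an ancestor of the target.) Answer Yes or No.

Yes

A fast-forward from bf44949 to b28f6ac is possible iff bf44949 is an ancestor of b28f6ac.
Ancestors of b28f6ac: {713d05c, 75a8012, 7aebe4d, 7e3e175, 84c5594, af06eb4, b28f6ac, bf44949, d6c82ce, ed7fd64}.
bf44949 is among them, so fast-forward is possible.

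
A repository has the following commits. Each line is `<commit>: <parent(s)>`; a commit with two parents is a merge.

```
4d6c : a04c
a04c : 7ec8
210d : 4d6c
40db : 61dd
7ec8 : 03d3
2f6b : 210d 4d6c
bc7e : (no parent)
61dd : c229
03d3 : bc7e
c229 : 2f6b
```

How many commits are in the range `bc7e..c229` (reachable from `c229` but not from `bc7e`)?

7

Reachable from c229: {03d3, 210d, 2f6b, 4d6c, 7ec8, a04c, bc7e, c229}.
Reachable from bc7e: {bc7e}.
In c229's history but not bc7e's: {03d3, 210d, 2f6b, 4d6c, 7ec8, a04c, c229} — 7 commits.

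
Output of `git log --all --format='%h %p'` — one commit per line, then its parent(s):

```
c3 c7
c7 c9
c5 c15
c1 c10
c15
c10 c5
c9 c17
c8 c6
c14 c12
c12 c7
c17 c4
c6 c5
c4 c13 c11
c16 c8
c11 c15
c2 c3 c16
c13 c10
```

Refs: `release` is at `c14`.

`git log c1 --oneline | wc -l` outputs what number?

4

Walking parent pointers from c1: reachable set = {c1, c10, c15, c5}.
That is 4 commits.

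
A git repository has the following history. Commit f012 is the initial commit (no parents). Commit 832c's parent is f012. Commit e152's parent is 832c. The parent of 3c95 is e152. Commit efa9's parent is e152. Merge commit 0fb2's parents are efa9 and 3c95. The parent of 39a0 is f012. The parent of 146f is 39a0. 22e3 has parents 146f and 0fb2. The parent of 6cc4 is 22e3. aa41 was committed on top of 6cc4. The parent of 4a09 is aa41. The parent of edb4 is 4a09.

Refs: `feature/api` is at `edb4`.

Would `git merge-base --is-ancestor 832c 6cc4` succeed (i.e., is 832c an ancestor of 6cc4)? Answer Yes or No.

Yes

Ancestors of 6cc4 (commits reachable by following parents): {0fb2, 146f, 22e3, 39a0, 3c95, 6cc4, 832c, e152, efa9, f012}.
832c is in that set, so it is an ancestor of 6cc4.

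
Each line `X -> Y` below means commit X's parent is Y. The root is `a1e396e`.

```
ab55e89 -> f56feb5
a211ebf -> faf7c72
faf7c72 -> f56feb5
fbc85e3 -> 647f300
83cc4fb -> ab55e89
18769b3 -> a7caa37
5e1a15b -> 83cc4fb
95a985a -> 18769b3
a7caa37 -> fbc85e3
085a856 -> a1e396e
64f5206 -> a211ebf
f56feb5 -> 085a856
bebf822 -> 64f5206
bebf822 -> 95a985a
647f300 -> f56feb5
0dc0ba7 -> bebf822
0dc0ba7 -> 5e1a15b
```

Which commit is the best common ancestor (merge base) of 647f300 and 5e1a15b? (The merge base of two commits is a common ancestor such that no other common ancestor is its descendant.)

Ancestors of 647f300: {085a856, 647f300, a1e396e, f56feb5}.
Ancestors of 5e1a15b: {085a856, 5e1a15b, 83cc4fb, a1e396e, ab55e89, f56feb5}.
Common ancestors: {085a856, a1e396e, f56feb5}.
Among these, f56feb5 is not an ancestor of any other common ancestor — it is the merge base.

f56feb5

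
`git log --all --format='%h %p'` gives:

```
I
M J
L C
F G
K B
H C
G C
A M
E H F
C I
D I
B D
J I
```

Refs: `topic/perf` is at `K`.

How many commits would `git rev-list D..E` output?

5

Reachable from E: {C, E, F, G, H, I}.
Reachable from D: {D, I}.
In E's history but not D's: {C, E, F, G, H} — 5 commits.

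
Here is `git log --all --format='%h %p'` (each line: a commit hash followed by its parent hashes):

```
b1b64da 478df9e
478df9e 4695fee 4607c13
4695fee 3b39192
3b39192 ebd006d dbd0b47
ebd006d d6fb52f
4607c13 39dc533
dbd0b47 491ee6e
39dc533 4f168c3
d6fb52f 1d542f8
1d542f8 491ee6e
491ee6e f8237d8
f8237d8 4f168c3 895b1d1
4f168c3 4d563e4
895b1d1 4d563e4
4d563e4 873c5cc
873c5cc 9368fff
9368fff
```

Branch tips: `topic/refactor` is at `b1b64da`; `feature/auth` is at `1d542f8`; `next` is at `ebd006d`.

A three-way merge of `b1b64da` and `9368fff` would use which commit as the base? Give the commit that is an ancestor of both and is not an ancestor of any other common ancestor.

9368fff

Ancestors of b1b64da: {1d542f8, 39dc533, 3b39192, 4607c13, 4695fee, 478df9e, 491ee6e, 4d563e4, 4f168c3, 873c5cc, 895b1d1, 9368fff, b1b64da, d6fb52f, dbd0b47, ebd006d, f8237d8}.
Ancestors of 9368fff: {9368fff}.
Common ancestors: {9368fff}.
The only common ancestor is 9368fff, so it is the merge base.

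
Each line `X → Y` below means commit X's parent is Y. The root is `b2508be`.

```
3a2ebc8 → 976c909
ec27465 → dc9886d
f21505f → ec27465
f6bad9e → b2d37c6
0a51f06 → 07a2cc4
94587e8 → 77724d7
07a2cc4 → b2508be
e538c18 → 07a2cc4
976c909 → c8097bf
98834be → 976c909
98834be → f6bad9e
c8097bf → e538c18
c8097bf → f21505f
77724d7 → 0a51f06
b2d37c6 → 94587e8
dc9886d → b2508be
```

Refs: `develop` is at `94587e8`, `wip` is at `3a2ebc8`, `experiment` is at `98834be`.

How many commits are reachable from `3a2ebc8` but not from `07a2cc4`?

7

Reachable from 3a2ebc8: {07a2cc4, 3a2ebc8, 976c909, b2508be, c8097bf, dc9886d, e538c18, ec27465, f21505f}.
Reachable from 07a2cc4: {07a2cc4, b2508be}.
In 3a2ebc8's history but not 07a2cc4's: {3a2ebc8, 976c909, c8097bf, dc9886d, e538c18, ec27465, f21505f} — 7 commits.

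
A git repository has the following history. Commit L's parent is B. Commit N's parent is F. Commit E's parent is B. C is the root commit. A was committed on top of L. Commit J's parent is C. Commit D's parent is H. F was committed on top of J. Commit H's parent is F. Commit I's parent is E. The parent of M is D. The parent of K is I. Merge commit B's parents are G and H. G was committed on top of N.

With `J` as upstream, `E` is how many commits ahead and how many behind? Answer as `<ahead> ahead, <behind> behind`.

6 ahead, 0 behind

Reachable from E: {B, C, E, F, G, H, J, N}.
Reachable from J: {C, J}.
Only in E's history (ahead): {B, E, F, G, H, N} — 6.
Only in J's history (behind): {} — 0.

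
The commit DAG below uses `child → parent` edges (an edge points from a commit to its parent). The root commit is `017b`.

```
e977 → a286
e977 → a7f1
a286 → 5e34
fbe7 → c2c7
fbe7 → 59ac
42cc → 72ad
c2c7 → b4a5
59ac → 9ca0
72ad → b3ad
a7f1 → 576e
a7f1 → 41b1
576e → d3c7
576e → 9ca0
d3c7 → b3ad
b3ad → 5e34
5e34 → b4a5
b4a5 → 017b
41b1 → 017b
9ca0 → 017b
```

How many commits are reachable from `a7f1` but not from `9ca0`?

7

Reachable from a7f1: {017b, 41b1, 576e, 5e34, 9ca0, a7f1, b3ad, b4a5, d3c7}.
Reachable from 9ca0: {017b, 9ca0}.
In a7f1's history but not 9ca0's: {41b1, 576e, 5e34, a7f1, b3ad, b4a5, d3c7} — 7 commits.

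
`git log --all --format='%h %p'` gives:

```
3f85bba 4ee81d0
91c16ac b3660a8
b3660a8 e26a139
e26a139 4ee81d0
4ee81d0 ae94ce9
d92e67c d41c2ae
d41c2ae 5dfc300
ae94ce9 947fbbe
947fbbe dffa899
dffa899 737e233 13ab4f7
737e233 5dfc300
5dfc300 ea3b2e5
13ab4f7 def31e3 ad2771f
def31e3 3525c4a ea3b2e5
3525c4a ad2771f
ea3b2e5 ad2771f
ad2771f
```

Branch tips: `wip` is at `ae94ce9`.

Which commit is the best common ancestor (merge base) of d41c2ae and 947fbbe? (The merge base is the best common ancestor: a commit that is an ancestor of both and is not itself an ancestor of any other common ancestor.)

Ancestors of d41c2ae: {5dfc300, ad2771f, d41c2ae, ea3b2e5}.
Ancestors of 947fbbe: {13ab4f7, 3525c4a, 5dfc300, 737e233, 947fbbe, ad2771f, def31e3, dffa899, ea3b2e5}.
Common ancestors: {5dfc300, ad2771f, ea3b2e5}.
Among these, 5dfc300 is not an ancestor of any other common ancestor — it is the merge base.

5dfc300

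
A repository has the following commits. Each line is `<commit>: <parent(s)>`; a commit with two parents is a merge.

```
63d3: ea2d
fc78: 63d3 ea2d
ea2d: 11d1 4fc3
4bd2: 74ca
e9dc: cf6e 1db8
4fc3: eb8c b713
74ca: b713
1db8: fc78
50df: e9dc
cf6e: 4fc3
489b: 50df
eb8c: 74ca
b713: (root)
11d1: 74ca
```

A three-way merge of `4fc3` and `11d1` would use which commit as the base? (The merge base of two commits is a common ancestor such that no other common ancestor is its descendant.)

74ca

Ancestors of 4fc3: {4fc3, 74ca, b713, eb8c}.
Ancestors of 11d1: {11d1, 74ca, b713}.
Common ancestors: {74ca, b713}.
Among these, 74ca is not an ancestor of any other common ancestor — it is the merge base.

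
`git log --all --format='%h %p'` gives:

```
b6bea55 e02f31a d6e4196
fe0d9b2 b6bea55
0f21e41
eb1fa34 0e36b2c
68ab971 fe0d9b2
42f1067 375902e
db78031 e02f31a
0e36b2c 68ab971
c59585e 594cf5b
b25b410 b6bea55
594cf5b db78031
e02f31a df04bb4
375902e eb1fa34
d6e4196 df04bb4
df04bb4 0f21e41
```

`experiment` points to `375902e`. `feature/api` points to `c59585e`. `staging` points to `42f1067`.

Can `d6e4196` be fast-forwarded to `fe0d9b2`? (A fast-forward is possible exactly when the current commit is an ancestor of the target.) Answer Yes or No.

A fast-forward from d6e4196 to fe0d9b2 is possible iff d6e4196 is an ancestor of fe0d9b2.
Ancestors of fe0d9b2: {0f21e41, b6bea55, d6e4196, df04bb4, e02f31a, fe0d9b2}.
d6e4196 is among them, so fast-forward is possible.

Yes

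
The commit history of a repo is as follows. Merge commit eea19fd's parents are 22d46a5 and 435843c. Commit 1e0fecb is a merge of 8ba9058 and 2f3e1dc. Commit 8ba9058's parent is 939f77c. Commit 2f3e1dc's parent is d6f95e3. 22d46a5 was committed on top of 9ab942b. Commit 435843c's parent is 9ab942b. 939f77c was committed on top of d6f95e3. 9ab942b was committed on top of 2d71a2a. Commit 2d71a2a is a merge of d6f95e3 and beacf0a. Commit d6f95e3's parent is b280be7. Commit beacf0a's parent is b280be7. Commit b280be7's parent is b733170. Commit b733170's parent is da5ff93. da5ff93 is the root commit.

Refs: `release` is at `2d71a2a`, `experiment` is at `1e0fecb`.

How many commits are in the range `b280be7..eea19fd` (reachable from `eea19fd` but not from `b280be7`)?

7

Reachable from eea19fd: {22d46a5, 2d71a2a, 435843c, 9ab942b, b280be7, b733170, beacf0a, d6f95e3, da5ff93, eea19fd}.
Reachable from b280be7: {b280be7, b733170, da5ff93}.
In eea19fd's history but not b280be7's: {22d46a5, 2d71a2a, 435843c, 9ab942b, beacf0a, d6f95e3, eea19fd} — 7 commits.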